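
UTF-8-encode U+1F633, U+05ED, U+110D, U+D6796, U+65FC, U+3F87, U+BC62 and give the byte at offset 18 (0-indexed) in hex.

U+1F633 → 4-byte form F0 9F 98 B3 at offsets 0–3.
U+05ED → 2-byte form D7 AD at offsets 4–5.
U+110D → 3-byte form E1 84 8D at offsets 6–8.
U+D6796 → 4-byte form F3 96 9E 96 at offsets 9–12.
U+65FC → 3-byte form E6 97 BC at offsets 13–15.
U+3F87 → 3-byte form E3 BE 87 at offsets 16–18.
Offset 18 falls in char 6's range; it's byte 3 of E3 BE 87 = 0x87.

0x87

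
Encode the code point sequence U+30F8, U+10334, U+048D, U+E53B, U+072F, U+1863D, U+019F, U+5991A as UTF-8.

E3 83 B8 F0 90 8C B4 D2 8D EE 94 BB DC AF F0 98 98 BD C6 9F F1 99 A4 9A

U+30F8: 3-byte form → E3 83 B8.
U+10334: 4-byte form → F0 90 8C B4.
U+048D: 2-byte form → D2 8D.
U+E53B: 3-byte form → EE 94 BB.
U+072F: 2-byte form → DC AF.
U+1863D: 4-byte form → F0 98 98 BD.
U+019F: 2-byte form → C6 9F.
U+5991A: 4-byte form → F1 99 A4 9A.
Concatenated (24 bytes): E3 83 B8 F0 90 8C B4 D2 8D EE 94 BB DC AF F0 98 98 BD C6 9F F1 99 A4 9A.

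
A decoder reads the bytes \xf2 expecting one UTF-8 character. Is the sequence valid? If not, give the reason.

Leading byte 0xF2 = 11110010 → 4-byte form, but only 1 byte is present.

invalid (sequence truncated)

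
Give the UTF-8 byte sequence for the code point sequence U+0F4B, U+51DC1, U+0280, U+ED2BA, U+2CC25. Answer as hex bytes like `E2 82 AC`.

E0 BD 8B F1 91 B7 81 CA 80 F3 AD 8A BA F0 AC B0 A5

U+0F4B: 3-byte form → E0 BD 8B.
U+51DC1: 4-byte form → F1 91 B7 81.
U+0280: 2-byte form → CA 80.
U+ED2BA: 4-byte form → F3 AD 8A BA.
U+2CC25: 4-byte form → F0 AC B0 A5.
Concatenated (17 bytes): E0 BD 8B F1 91 B7 81 CA 80 F3 AD 8A BA F0 AC B0 A5.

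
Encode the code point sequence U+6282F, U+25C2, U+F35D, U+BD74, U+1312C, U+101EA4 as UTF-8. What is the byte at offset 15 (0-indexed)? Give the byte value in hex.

U+6282F → 4-byte form F1 A2 A0 AF at offsets 0–3.
U+25C2 → 3-byte form E2 97 82 at offsets 4–6.
U+F35D → 3-byte form EF 8D 9D at offsets 7–9.
U+BD74 → 3-byte form EB B5 B4 at offsets 10–12.
U+1312C → 4-byte form F0 93 84 AC at offsets 13–16.
Offset 15 falls in char 5's range; it's byte 3 of F0 93 84 AC = 0x84.

0x84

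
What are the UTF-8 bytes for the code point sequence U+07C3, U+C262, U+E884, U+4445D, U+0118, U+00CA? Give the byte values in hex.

U+07C3: 2-byte form → DF 83.
U+C262: 3-byte form → EC 89 A2.
U+E884: 3-byte form → EE A2 84.
U+4445D: 4-byte form → F1 84 91 9D.
U+0118: 2-byte form → C4 98.
U+00CA: 2-byte form → C3 8A.
Concatenated (16 bytes): DF 83 EC 89 A2 EE A2 84 F1 84 91 9D C4 98 C3 8A.

DF 83 EC 89 A2 EE A2 84 F1 84 91 9D C4 98 C3 8A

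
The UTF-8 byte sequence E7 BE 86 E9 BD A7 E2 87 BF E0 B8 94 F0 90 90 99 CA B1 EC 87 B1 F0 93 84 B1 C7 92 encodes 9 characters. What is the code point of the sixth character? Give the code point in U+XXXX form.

U+02B1

Offset 0: leading byte 0xE7 = 11100111 → 3-byte char #1 = E7 BE 86.
Offset 3: leading byte 0xE9 = 11101001 → 3-byte char #2 = E9 BD A7.
Offset 6: leading byte 0xE2 = 11100010 → 3-byte char #3 = E2 87 BF.
Offset 9: leading byte 0xE0 = 11100000 → 3-byte char #4 = E0 B8 94.
Offset 12: leading byte 0xF0 = 11110000 → 4-byte char #5 = F0 90 90 99.
Offset 16: leading byte 0xCA = 11001010 → 2-byte char #6 = CA B1.
Leading byte 0xCA = 11001010 matches 110xxxxx → 2-byte sequence.
Byte 1: 0xCA = 11001010, payload 01010 (5 bits).
Byte 2: 0xB1 = 10110001 (10xxxxxx ✓), payload 110001.
Concatenate: 01010110001 = 0x2B1 (11 bits → U+02B1).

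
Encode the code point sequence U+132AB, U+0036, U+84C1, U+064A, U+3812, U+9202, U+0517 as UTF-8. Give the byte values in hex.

U+132AB: 4-byte form → F0 93 8A AB.
U+0036: 1-byte form → 36.
U+84C1: 3-byte form → E8 93 81.
U+064A: 2-byte form → D9 8A.
U+3812: 3-byte form → E3 A0 92.
U+9202: 3-byte form → E9 88 82.
U+0517: 2-byte form → D4 97.
Concatenated (18 bytes): F0 93 8A AB 36 E8 93 81 D9 8A E3 A0 92 E9 88 82 D4 97.

F0 93 8A AB 36 E8 93 81 D9 8A E3 A0 92 E9 88 82 D4 97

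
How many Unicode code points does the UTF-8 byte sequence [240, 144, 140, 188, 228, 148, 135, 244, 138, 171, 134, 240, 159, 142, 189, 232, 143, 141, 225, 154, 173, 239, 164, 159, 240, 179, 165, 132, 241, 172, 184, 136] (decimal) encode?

9

Byte at offset 0: 0xF0 = 11110000 → 4-byte char (#1). Advance 4.
Byte at offset 4: 0xE4 = 11100100 → 3-byte char (#2). Advance 3.
Byte at offset 7: 0xF4 = 11110100 → 4-byte char (#3). Advance 4.
Byte at offset 11: 0xF0 = 11110000 → 4-byte char (#4). Advance 4.
Byte at offset 15: 0xE8 = 11101000 → 3-byte char (#5). Advance 3.
Byte at offset 18: 0xE1 = 11100001 → 3-byte char (#6). Advance 3.
Byte at offset 21: 0xEF = 11101111 → 3-byte char (#7). Advance 3.
Byte at offset 24: 0xF0 = 11110000 → 4-byte char (#8). Advance 4.
Byte at offset 28: 0xF1 = 11110001 → 4-byte char (#9). Advance 4.
Reached end at offset 32 after 9 code points.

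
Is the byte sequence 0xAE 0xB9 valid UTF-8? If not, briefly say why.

Byte 0xAE = 10101110 has the form 10xxxxxx — a continuation byte — but there is no preceding leading byte.

invalid (continuation byte with no leading byte)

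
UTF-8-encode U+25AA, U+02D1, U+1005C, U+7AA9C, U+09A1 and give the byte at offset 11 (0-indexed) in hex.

U+25AA → 3-byte form E2 96 AA at offsets 0–2.
U+02D1 → 2-byte form CB 91 at offsets 3–4.
U+1005C → 4-byte form F0 90 81 9C at offsets 5–8.
U+7AA9C → 4-byte form F1 BA AA 9C at offsets 9–12.
Offset 11 falls in char 4's range; it's byte 3 of F1 BA AA 9C = 0xAA.

0xAA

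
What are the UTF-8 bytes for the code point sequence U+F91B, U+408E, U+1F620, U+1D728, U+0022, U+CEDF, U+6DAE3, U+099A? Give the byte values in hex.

U+F91B: 3-byte form → EF A4 9B.
U+408E: 3-byte form → E4 82 8E.
U+1F620: 4-byte form → F0 9F 98 A0.
U+1D728: 4-byte form → F0 9D 9C A8.
U+0022: 1-byte form → 22.
U+CEDF: 3-byte form → EC BB 9F.
U+6DAE3: 4-byte form → F1 AD AB A3.
U+099A: 3-byte form → E0 A6 9A.
Concatenated (25 bytes): EF A4 9B E4 82 8E F0 9F 98 A0 F0 9D 9C A8 22 EC BB 9F F1 AD AB A3 E0 A6 9A.

EF A4 9B E4 82 8E F0 9F 98 A0 F0 9D 9C A8 22 EC BB 9F F1 AD AB A3 E0 A6 9A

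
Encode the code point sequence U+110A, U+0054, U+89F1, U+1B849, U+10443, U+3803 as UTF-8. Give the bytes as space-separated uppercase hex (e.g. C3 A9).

U+110A: 3-byte form → E1 84 8A.
U+0054: 1-byte form → 54.
U+89F1: 3-byte form → E8 A7 B1.
U+1B849: 4-byte form → F0 9B A1 89.
U+10443: 4-byte form → F0 90 91 83.
U+3803: 3-byte form → E3 A0 83.
Concatenated (18 bytes): E1 84 8A 54 E8 A7 B1 F0 9B A1 89 F0 90 91 83 E3 A0 83.

E1 84 8A 54 E8 A7 B1 F0 9B A1 89 F0 90 91 83 E3 A0 83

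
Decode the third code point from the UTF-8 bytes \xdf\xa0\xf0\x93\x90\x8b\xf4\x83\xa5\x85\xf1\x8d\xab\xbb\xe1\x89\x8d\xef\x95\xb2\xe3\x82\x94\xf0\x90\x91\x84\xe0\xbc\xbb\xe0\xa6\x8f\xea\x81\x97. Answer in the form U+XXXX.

U+103945

Offset 0: leading byte 0xDF = 11011111 → 2-byte char #1 = DF A0.
Offset 2: leading byte 0xF0 = 11110000 → 4-byte char #2 = F0 93 90 8B.
Offset 6: leading byte 0xF4 = 11110100 → 4-byte char #3 = F4 83 A5 85.
Leading byte 0xF4 = 11110100 matches 11110xxx → 4-byte sequence.
Byte 1: 0xF4 = 11110100, payload 100 (3 bits).
Byte 2: 0x83 = 10000011 (10xxxxxx ✓), payload 000011.
Byte 3: 0xA5 = 10100101 (10xxxxxx ✓), payload 100101.
Byte 4: 0x85 = 10000101 (10xxxxxx ✓), payload 000101.
Concatenate: 100000011100101000101 = 0x103945 (21 bits → U+103945).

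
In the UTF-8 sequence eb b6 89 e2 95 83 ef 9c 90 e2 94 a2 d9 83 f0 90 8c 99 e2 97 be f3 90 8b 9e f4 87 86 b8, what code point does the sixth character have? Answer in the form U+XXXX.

Offset 0: leading byte 0xEB = 11101011 → 3-byte char #1 = EB B6 89.
Offset 3: leading byte 0xE2 = 11100010 → 3-byte char #2 = E2 95 83.
Offset 6: leading byte 0xEF = 11101111 → 3-byte char #3 = EF 9C 90.
Offset 9: leading byte 0xE2 = 11100010 → 3-byte char #4 = E2 94 A2.
Offset 12: leading byte 0xD9 = 11011001 → 2-byte char #5 = D9 83.
Offset 14: leading byte 0xF0 = 11110000 → 4-byte char #6 = F0 90 8C 99.
Leading byte 0xF0 = 11110000 matches 11110xxx → 4-byte sequence.
Byte 1: 0xF0 = 11110000, payload 000 (3 bits).
Byte 2: 0x90 = 10010000 (10xxxxxx ✓), payload 010000.
Byte 3: 0x8C = 10001100 (10xxxxxx ✓), payload 001100.
Byte 4: 0x99 = 10011001 (10xxxxxx ✓), payload 011001.
Concatenate: 000010000001100011001 = 0x10319 (21 bits → U+10319).

U+10319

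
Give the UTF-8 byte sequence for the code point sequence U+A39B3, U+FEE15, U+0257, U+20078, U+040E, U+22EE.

U+A39B3: 4-byte form → F2 A3 A6 B3.
U+FEE15: 4-byte form → F3 BE B8 95.
U+0257: 2-byte form → C9 97.
U+20078: 4-byte form → F0 A0 81 B8.
U+040E: 2-byte form → D0 8E.
U+22EE: 3-byte form → E2 8B AE.
Concatenated (19 bytes): F2 A3 A6 B3 F3 BE B8 95 C9 97 F0 A0 81 B8 D0 8E E2 8B AE.

F2 A3 A6 B3 F3 BE B8 95 C9 97 F0 A0 81 B8 D0 8E E2 8B AE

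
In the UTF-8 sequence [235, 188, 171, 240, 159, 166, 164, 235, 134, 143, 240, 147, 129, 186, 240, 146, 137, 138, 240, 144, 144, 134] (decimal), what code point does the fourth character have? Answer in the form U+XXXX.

U+1307A

Offset 0: leading byte 0xEB = 11101011 → 3-byte char #1 = EB BC AB.
Offset 3: leading byte 0xF0 = 11110000 → 4-byte char #2 = F0 9F A6 A4.
Offset 7: leading byte 0xEB = 11101011 → 3-byte char #3 = EB 86 8F.
Offset 10: leading byte 0xF0 = 11110000 → 4-byte char #4 = F0 93 81 BA.
Leading byte 0xF0 = 11110000 matches 11110xxx → 4-byte sequence.
Byte 1: 0xF0 = 11110000, payload 000 (3 bits).
Byte 2: 0x93 = 10010011 (10xxxxxx ✓), payload 010011.
Byte 3: 0x81 = 10000001 (10xxxxxx ✓), payload 000001.
Byte 4: 0xBA = 10111010 (10xxxxxx ✓), payload 111010.
Concatenate: 000010011000001111010 = 0x1307A (21 bits → U+1307A).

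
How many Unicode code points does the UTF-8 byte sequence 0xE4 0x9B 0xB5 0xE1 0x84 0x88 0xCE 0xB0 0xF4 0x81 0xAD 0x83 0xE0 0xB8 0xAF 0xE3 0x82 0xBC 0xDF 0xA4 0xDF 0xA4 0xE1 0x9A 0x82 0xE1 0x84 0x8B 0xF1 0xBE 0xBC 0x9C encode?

Byte at offset 0: 0xE4 = 11100100 → 3-byte char (#1). Advance 3.
Byte at offset 3: 0xE1 = 11100001 → 3-byte char (#2). Advance 3.
Byte at offset 6: 0xCE = 11001110 → 2-byte char (#3). Advance 2.
Byte at offset 8: 0xF4 = 11110100 → 4-byte char (#4). Advance 4.
Byte at offset 12: 0xE0 = 11100000 → 3-byte char (#5). Advance 3.
Byte at offset 15: 0xE3 = 11100011 → 3-byte char (#6). Advance 3.
Byte at offset 18: 0xDF = 11011111 → 2-byte char (#7). Advance 2.
Byte at offset 20: 0xDF = 11011111 → 2-byte char (#8). Advance 2.
Byte at offset 22: 0xE1 = 11100001 → 3-byte char (#9). Advance 3.
Byte at offset 25: 0xE1 = 11100001 → 3-byte char (#10). Advance 3.
Byte at offset 28: 0xF1 = 11110001 → 4-byte char (#11). Advance 4.
Reached end at offset 32 after 11 code points.

11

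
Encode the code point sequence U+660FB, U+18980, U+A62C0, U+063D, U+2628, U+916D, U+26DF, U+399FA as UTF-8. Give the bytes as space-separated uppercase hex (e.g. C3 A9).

U+660FB: 4-byte form → F1 A6 83 BB.
U+18980: 4-byte form → F0 98 A6 80.
U+A62C0: 4-byte form → F2 A6 8B 80.
U+063D: 2-byte form → D8 BD.
U+2628: 3-byte form → E2 98 A8.
U+916D: 3-byte form → E9 85 AD.
U+26DF: 3-byte form → E2 9B 9F.
U+399FA: 4-byte form → F0 B9 A7 BA.
Concatenated (27 bytes): F1 A6 83 BB F0 98 A6 80 F2 A6 8B 80 D8 BD E2 98 A8 E9 85 AD E2 9B 9F F0 B9 A7 BA.

F1 A6 83 BB F0 98 A6 80 F2 A6 8B 80 D8 BD E2 98 A8 E9 85 AD E2 9B 9F F0 B9 A7 BA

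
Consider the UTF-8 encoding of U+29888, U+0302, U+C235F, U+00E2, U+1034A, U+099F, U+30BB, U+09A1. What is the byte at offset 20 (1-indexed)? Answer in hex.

0xE3

1-indexed offset 20 is 0-indexed offset 19.
U+29888 → 4-byte form F0 A9 A2 88 at offsets 0–3.
U+0302 → 2-byte form CC 82 at offsets 4–5.
U+C235F → 4-byte form F3 82 8D 9F at offsets 6–9.
U+00E2 → 2-byte form C3 A2 at offsets 10–11.
U+1034A → 4-byte form F0 90 8D 8A at offsets 12–15.
U+099F → 3-byte form E0 A6 9F at offsets 16–18.
U+30BB → 3-byte form E3 82 BB at offsets 19–21.
Offset 19 falls in char 7's range; it's byte 1 of E3 82 BB = 0xE3.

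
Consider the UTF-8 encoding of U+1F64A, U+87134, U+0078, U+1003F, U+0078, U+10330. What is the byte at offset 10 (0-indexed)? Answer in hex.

0x90

U+1F64A → 4-byte form F0 9F 99 8A at offsets 0–3.
U+87134 → 4-byte form F2 87 84 B4 at offsets 4–7.
U+0078 → 1-byte form 78 at offsets 8–8.
U+1003F → 4-byte form F0 90 80 BF at offsets 9–12.
Offset 10 falls in char 4's range; it's byte 2 of F0 90 80 BF = 0x90.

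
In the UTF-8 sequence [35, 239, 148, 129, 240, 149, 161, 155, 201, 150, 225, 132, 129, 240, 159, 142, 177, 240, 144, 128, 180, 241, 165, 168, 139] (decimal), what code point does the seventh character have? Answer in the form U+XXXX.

U+10034

Offset 0: leading byte 0x23 = 00100011 → 1-byte char #1 = 23.
Offset 1: leading byte 0xEF = 11101111 → 3-byte char #2 = EF 94 81.
Offset 4: leading byte 0xF0 = 11110000 → 4-byte char #3 = F0 95 A1 9B.
Offset 8: leading byte 0xC9 = 11001001 → 2-byte char #4 = C9 96.
Offset 10: leading byte 0xE1 = 11100001 → 3-byte char #5 = E1 84 81.
Offset 13: leading byte 0xF0 = 11110000 → 4-byte char #6 = F0 9F 8E B1.
Offset 17: leading byte 0xF0 = 11110000 → 4-byte char #7 = F0 90 80 B4.
Leading byte 0xF0 = 11110000 matches 11110xxx → 4-byte sequence.
Byte 1: 0xF0 = 11110000, payload 000 (3 bits).
Byte 2: 0x90 = 10010000 (10xxxxxx ✓), payload 010000.
Byte 3: 0x80 = 10000000 (10xxxxxx ✓), payload 000000.
Byte 4: 0xB4 = 10110100 (10xxxxxx ✓), payload 110100.
Concatenate: 000010000000000110100 = 0x10034 (21 bits → U+10034).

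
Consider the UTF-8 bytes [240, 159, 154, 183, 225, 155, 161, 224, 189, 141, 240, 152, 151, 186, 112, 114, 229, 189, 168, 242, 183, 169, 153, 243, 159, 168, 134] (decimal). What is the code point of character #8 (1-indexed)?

U+B7A59

Offset 0: leading byte 0xF0 = 11110000 → 4-byte char #1 = F0 9F 9A B7.
Offset 4: leading byte 0xE1 = 11100001 → 3-byte char #2 = E1 9B A1.
Offset 7: leading byte 0xE0 = 11100000 → 3-byte char #3 = E0 BD 8D.
Offset 10: leading byte 0xF0 = 11110000 → 4-byte char #4 = F0 98 97 BA.
Offset 14: leading byte 0x70 = 01110000 → 1-byte char #5 = 70.
Offset 15: leading byte 0x72 = 01110010 → 1-byte char #6 = 72.
Offset 16: leading byte 0xE5 = 11100101 → 3-byte char #7 = E5 BD A8.
Offset 19: leading byte 0xF2 = 11110010 → 4-byte char #8 = F2 B7 A9 99.
Leading byte 0xF2 = 11110010 matches 11110xxx → 4-byte sequence.
Byte 1: 0xF2 = 11110010, payload 010 (3 bits).
Byte 2: 0xB7 = 10110111 (10xxxxxx ✓), payload 110111.
Byte 3: 0xA9 = 10101001 (10xxxxxx ✓), payload 101001.
Byte 4: 0x99 = 10011001 (10xxxxxx ✓), payload 011001.
Concatenate: 010110111101001011001 = 0xB7A59 (21 bits → U+B7A59).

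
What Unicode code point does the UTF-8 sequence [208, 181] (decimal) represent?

Leading byte 0xD0 = 11010000 matches 110xxxxx → 2-byte sequence.
Byte 1: 0xD0 = 11010000, payload 10000 (5 bits).
Byte 2: 0xB5 = 10110101 (10xxxxxx ✓), payload 110101.
Concatenate: 10000110101 = 0x435 (11 bits → U+0435).

U+0435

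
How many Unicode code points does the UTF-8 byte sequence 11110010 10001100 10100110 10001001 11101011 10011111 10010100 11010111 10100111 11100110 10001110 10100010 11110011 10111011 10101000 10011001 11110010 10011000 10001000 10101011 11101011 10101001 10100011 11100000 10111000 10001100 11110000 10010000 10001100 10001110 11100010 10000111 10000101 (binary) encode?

10

Byte at offset 0: 0xF2 = 11110010 → 4-byte char (#1). Advance 4.
Byte at offset 4: 0xEB = 11101011 → 3-byte char (#2). Advance 3.
Byte at offset 7: 0xD7 = 11010111 → 2-byte char (#3). Advance 2.
Byte at offset 9: 0xE6 = 11100110 → 3-byte char (#4). Advance 3.
Byte at offset 12: 0xF3 = 11110011 → 4-byte char (#5). Advance 4.
Byte at offset 16: 0xF2 = 11110010 → 4-byte char (#6). Advance 4.
Byte at offset 20: 0xEB = 11101011 → 3-byte char (#7). Advance 3.
Byte at offset 23: 0xE0 = 11100000 → 3-byte char (#8). Advance 3.
Byte at offset 26: 0xF0 = 11110000 → 4-byte char (#9). Advance 4.
Byte at offset 30: 0xE2 = 11100010 → 3-byte char (#10). Advance 3.
Reached end at offset 33 after 10 code points.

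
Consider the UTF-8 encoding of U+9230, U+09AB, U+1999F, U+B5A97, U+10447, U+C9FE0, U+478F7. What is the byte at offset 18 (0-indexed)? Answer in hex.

U+9230 → 3-byte form E9 88 B0 at offsets 0–2.
U+09AB → 3-byte form E0 A6 AB at offsets 3–5.
U+1999F → 4-byte form F0 99 A6 9F at offsets 6–9.
U+B5A97 → 4-byte form F2 B5 AA 97 at offsets 10–13.
U+10447 → 4-byte form F0 90 91 87 at offsets 14–17.
U+C9FE0 → 4-byte form F3 89 BF A0 at offsets 18–21.
Offset 18 falls in char 6's range; it's byte 1 of F3 89 BF A0 = 0xF3.

0xF3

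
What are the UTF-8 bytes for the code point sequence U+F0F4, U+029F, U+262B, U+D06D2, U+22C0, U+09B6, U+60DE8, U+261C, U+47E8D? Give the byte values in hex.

U+F0F4: 3-byte form → EF 83 B4.
U+029F: 2-byte form → CA 9F.
U+262B: 3-byte form → E2 98 AB.
U+D06D2: 4-byte form → F3 90 9B 92.
U+22C0: 3-byte form → E2 8B 80.
U+09B6: 3-byte form → E0 A6 B6.
U+60DE8: 4-byte form → F1 A0 B7 A8.
U+261C: 3-byte form → E2 98 9C.
U+47E8D: 4-byte form → F1 87 BA 8D.
Concatenated (29 bytes): EF 83 B4 CA 9F E2 98 AB F3 90 9B 92 E2 8B 80 E0 A6 B6 F1 A0 B7 A8 E2 98 9C F1 87 BA 8D.

EF 83 B4 CA 9F E2 98 AB F3 90 9B 92 E2 8B 80 E0 A6 B6 F1 A0 B7 A8 E2 98 9C F1 87 BA 8D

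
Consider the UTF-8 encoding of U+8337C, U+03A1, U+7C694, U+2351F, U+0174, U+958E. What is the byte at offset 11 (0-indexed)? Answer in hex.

U+8337C → 4-byte form F2 83 8D BC at offsets 0–3.
U+03A1 → 2-byte form CE A1 at offsets 4–5.
U+7C694 → 4-byte form F1 BC 9A 94 at offsets 6–9.
U+2351F → 4-byte form F0 A3 94 9F at offsets 10–13.
Offset 11 falls in char 4's range; it's byte 2 of F0 A3 94 9F = 0xA3.

0xA3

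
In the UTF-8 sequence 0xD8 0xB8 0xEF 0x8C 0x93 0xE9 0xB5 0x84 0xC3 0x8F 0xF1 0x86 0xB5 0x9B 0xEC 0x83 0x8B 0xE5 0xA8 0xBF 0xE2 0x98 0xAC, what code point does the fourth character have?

Offset 0: leading byte 0xD8 = 11011000 → 2-byte char #1 = D8 B8.
Offset 2: leading byte 0xEF = 11101111 → 3-byte char #2 = EF 8C 93.
Offset 5: leading byte 0xE9 = 11101001 → 3-byte char #3 = E9 B5 84.
Offset 8: leading byte 0xC3 = 11000011 → 2-byte char #4 = C3 8F.
Leading byte 0xC3 = 11000011 matches 110xxxxx → 2-byte sequence.
Byte 1: 0xC3 = 11000011, payload 00011 (5 bits).
Byte 2: 0x8F = 10001111 (10xxxxxx ✓), payload 001111.
Concatenate: 00011001111 = 0xCF (11 bits → U+00CF).

U+00CF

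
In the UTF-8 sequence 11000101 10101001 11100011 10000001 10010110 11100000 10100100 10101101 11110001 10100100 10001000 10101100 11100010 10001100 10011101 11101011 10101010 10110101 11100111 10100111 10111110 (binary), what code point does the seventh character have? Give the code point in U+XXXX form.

Offset 0: leading byte 0xC5 = 11000101 → 2-byte char #1 = C5 A9.
Offset 2: leading byte 0xE3 = 11100011 → 3-byte char #2 = E3 81 96.
Offset 5: leading byte 0xE0 = 11100000 → 3-byte char #3 = E0 A4 AD.
Offset 8: leading byte 0xF1 = 11110001 → 4-byte char #4 = F1 A4 88 AC.
Offset 12: leading byte 0xE2 = 11100010 → 3-byte char #5 = E2 8C 9D.
Offset 15: leading byte 0xEB = 11101011 → 3-byte char #6 = EB AA B5.
Offset 18: leading byte 0xE7 = 11100111 → 3-byte char #7 = E7 A7 BE.
Leading byte 0xE7 = 11100111 matches 1110xxxx → 3-byte sequence.
Byte 1: 0xE7 = 11100111, payload 0111 (4 bits).
Byte 2: 0xA7 = 10100111 (10xxxxxx ✓), payload 100111.
Byte 3: 0xBE = 10111110 (10xxxxxx ✓), payload 111110.
Concatenate: 0111100111111110 = 0x79FE (16 bits → U+79FE).

U+79FE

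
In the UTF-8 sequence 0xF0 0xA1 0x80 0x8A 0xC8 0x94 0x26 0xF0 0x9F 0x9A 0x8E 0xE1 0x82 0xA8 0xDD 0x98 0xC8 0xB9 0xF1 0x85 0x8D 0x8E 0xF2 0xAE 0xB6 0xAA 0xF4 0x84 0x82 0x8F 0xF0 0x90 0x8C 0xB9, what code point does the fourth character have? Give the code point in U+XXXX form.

U+1F68E

Offset 0: leading byte 0xF0 = 11110000 → 4-byte char #1 = F0 A1 80 8A.
Offset 4: leading byte 0xC8 = 11001000 → 2-byte char #2 = C8 94.
Offset 6: leading byte 0x26 = 00100110 → 1-byte char #3 = 26.
Offset 7: leading byte 0xF0 = 11110000 → 4-byte char #4 = F0 9F 9A 8E.
Leading byte 0xF0 = 11110000 matches 11110xxx → 4-byte sequence.
Byte 1: 0xF0 = 11110000, payload 000 (3 bits).
Byte 2: 0x9F = 10011111 (10xxxxxx ✓), payload 011111.
Byte 3: 0x9A = 10011010 (10xxxxxx ✓), payload 011010.
Byte 4: 0x8E = 10001110 (10xxxxxx ✓), payload 001110.
Concatenate: 000011111011010001110 = 0x1F68E (21 bits → U+1F68E).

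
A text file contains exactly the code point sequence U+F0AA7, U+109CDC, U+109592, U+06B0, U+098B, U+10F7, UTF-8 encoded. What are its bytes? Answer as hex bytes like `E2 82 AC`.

F3 B0 AA A7 F4 89 B3 9C F4 89 96 92 DA B0 E0 A6 8B E1 83 B7

U+F0AA7: 4-byte form → F3 B0 AA A7.
U+109CDC: 4-byte form → F4 89 B3 9C.
U+109592: 4-byte form → F4 89 96 92.
U+06B0: 2-byte form → DA B0.
U+098B: 3-byte form → E0 A6 8B.
U+10F7: 3-byte form → E1 83 B7.
Concatenated (20 bytes): F3 B0 AA A7 F4 89 B3 9C F4 89 96 92 DA B0 E0 A6 8B E1 83 B7.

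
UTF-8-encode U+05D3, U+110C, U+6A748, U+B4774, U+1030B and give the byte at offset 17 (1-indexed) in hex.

1-indexed offset 17 is 0-indexed offset 16.
U+05D3 → 2-byte form D7 93 at offsets 0–1.
U+110C → 3-byte form E1 84 8C at offsets 2–4.
U+6A748 → 4-byte form F1 AA 9D 88 at offsets 5–8.
U+B4774 → 4-byte form F2 B4 9D B4 at offsets 9–12.
U+1030B → 4-byte form F0 90 8C 8B at offsets 13–16.
Offset 16 falls in char 5's range; it's byte 4 of F0 90 8C 8B = 0x8B.

0x8B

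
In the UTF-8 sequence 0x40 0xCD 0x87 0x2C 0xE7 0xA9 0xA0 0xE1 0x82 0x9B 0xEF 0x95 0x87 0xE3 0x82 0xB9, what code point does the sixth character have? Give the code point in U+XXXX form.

Offset 0: leading byte 0x40 = 01000000 → 1-byte char #1 = 40.
Offset 1: leading byte 0xCD = 11001101 → 2-byte char #2 = CD 87.
Offset 3: leading byte 0x2C = 00101100 → 1-byte char #3 = 2C.
Offset 4: leading byte 0xE7 = 11100111 → 3-byte char #4 = E7 A9 A0.
Offset 7: leading byte 0xE1 = 11100001 → 3-byte char #5 = E1 82 9B.
Offset 10: leading byte 0xEF = 11101111 → 3-byte char #6 = EF 95 87.
Leading byte 0xEF = 11101111 matches 1110xxxx → 3-byte sequence.
Byte 1: 0xEF = 11101111, payload 1111 (4 bits).
Byte 2: 0x95 = 10010101 (10xxxxxx ✓), payload 010101.
Byte 3: 0x87 = 10000111 (10xxxxxx ✓), payload 000111.
Concatenate: 1111010101000111 = 0xF547 (16 bits → U+F547).

U+F547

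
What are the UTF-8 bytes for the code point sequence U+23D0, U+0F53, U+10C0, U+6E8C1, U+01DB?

U+23D0: 3-byte form → E2 8F 90.
U+0F53: 3-byte form → E0 BD 93.
U+10C0: 3-byte form → E1 83 80.
U+6E8C1: 4-byte form → F1 AE A3 81.
U+01DB: 2-byte form → C7 9B.
Concatenated (15 bytes): E2 8F 90 E0 BD 93 E1 83 80 F1 AE A3 81 C7 9B.

E2 8F 90 E0 BD 93 E1 83 80 F1 AE A3 81 C7 9B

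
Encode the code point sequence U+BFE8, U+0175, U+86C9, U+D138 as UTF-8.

EB BF A8 C5 B5 E8 9B 89 ED 84 B8

U+BFE8: 3-byte form → EB BF A8.
U+0175: 2-byte form → C5 B5.
U+86C9: 3-byte form → E8 9B 89.
U+D138: 3-byte form → ED 84 B8.
Concatenated (11 bytes): EB BF A8 C5 B5 E8 9B 89 ED 84 B8.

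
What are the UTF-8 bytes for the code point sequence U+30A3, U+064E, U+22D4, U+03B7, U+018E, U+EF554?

E3 82 A3 D9 8E E2 8B 94 CE B7 C6 8E F3 AF 95 94

U+30A3: 3-byte form → E3 82 A3.
U+064E: 2-byte form → D9 8E.
U+22D4: 3-byte form → E2 8B 94.
U+03B7: 2-byte form → CE B7.
U+018E: 2-byte form → C6 8E.
U+EF554: 4-byte form → F3 AF 95 94.
Concatenated (16 bytes): E3 82 A3 D9 8E E2 8B 94 CE B7 C6 8E F3 AF 95 94.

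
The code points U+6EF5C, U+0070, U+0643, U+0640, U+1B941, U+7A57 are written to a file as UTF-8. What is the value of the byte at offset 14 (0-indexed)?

U+6EF5C → 4-byte form F1 AE BD 9C at offsets 0–3.
U+0070 → 1-byte form 70 at offsets 4–4.
U+0643 → 2-byte form D9 83 at offsets 5–6.
U+0640 → 2-byte form D9 80 at offsets 7–8.
U+1B941 → 4-byte form F0 9B A5 81 at offsets 9–12.
U+7A57 → 3-byte form E7 A9 97 at offsets 13–15.
Offset 14 falls in char 6's range; it's byte 2 of E7 A9 97 = 0xA9.

0xA9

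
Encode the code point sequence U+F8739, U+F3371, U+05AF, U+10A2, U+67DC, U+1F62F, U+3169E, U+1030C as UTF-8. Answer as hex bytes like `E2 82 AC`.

U+F8739: 4-byte form → F3 B8 9C B9.
U+F3371: 4-byte form → F3 B3 8D B1.
U+05AF: 2-byte form → D6 AF.
U+10A2: 3-byte form → E1 82 A2.
U+67DC: 3-byte form → E6 9F 9C.
U+1F62F: 4-byte form → F0 9F 98 AF.
U+3169E: 4-byte form → F0 B1 9A 9E.
U+1030C: 4-byte form → F0 90 8C 8C.
Concatenated (28 bytes): F3 B8 9C B9 F3 B3 8D B1 D6 AF E1 82 A2 E6 9F 9C F0 9F 98 AF F0 B1 9A 9E F0 90 8C 8C.

F3 B8 9C B9 F3 B3 8D B1 D6 AF E1 82 A2 E6 9F 9C F0 9F 98 AF F0 B1 9A 9E F0 90 8C 8C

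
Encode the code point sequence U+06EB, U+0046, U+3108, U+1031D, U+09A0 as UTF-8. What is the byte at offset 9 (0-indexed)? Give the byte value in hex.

U+06EB → 2-byte form DB AB at offsets 0–1.
U+0046 → 1-byte form 46 at offsets 2–2.
U+3108 → 3-byte form E3 84 88 at offsets 3–5.
U+1031D → 4-byte form F0 90 8C 9D at offsets 6–9.
Offset 9 falls in char 4's range; it's byte 4 of F0 90 8C 9D = 0x9D.

0x9D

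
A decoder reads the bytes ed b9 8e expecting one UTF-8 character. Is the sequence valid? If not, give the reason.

Structurally a 3-byte sequence; payload = 0xDE4E.
But 0xDE4E is in U+D800–U+DFFF, the surrogate range. Surrogates are not Unicode scalar values and are forbidden in UTF-8.

invalid (encodes a surrogate (U+D800–U+DFFF))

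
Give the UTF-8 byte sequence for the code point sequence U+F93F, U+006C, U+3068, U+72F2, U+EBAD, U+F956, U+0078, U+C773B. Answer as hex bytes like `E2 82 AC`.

U+F93F: 3-byte form → EF A4 BF.
U+006C: 1-byte form → 6C.
U+3068: 3-byte form → E3 81 A8.
U+72F2: 3-byte form → E7 8B B2.
U+EBAD: 3-byte form → EE AE AD.
U+F956: 3-byte form → EF A5 96.
U+0078: 1-byte form → 78.
U+C773B: 4-byte form → F3 87 9C BB.
Concatenated (21 bytes): EF A4 BF 6C E3 81 A8 E7 8B B2 EE AE AD EF A5 96 78 F3 87 9C BB.

EF A4 BF 6C E3 81 A8 E7 8B B2 EE AE AD EF A5 96 78 F3 87 9C BB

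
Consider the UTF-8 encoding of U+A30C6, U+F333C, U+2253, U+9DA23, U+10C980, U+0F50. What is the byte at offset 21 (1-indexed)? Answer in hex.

0xBD

1-indexed offset 21 is 0-indexed offset 20.
U+A30C6 → 4-byte form F2 A3 83 86 at offsets 0–3.
U+F333C → 4-byte form F3 B3 8C BC at offsets 4–7.
U+2253 → 3-byte form E2 89 93 at offsets 8–10.
U+9DA23 → 4-byte form F2 9D A8 A3 at offsets 11–14.
U+10C980 → 4-byte form F4 8C A6 80 at offsets 15–18.
U+0F50 → 3-byte form E0 BD 90 at offsets 19–21.
Offset 20 falls in char 6's range; it's byte 2 of E0 BD 90 = 0xBD.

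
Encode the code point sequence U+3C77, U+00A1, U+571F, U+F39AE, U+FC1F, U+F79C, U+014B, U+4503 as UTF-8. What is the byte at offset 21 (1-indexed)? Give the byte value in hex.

1-indexed offset 21 is 0-indexed offset 20.
U+3C77 → 3-byte form E3 B1 B7 at offsets 0–2.
U+00A1 → 2-byte form C2 A1 at offsets 3–4.
U+571F → 3-byte form E5 9C 9F at offsets 5–7.
U+F39AE → 4-byte form F3 B3 A6 AE at offsets 8–11.
U+FC1F → 3-byte form EF B0 9F at offsets 12–14.
U+F79C → 3-byte form EF 9E 9C at offsets 15–17.
U+014B → 2-byte form C5 8B at offsets 18–19.
U+4503 → 3-byte form E4 94 83 at offsets 20–22.
Offset 20 falls in char 8's range; it's byte 1 of E4 94 83 = 0xE4.

0xE4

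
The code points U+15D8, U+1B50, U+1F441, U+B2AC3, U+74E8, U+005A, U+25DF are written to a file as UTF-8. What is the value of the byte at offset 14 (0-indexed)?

U+15D8 → 3-byte form E1 97 98 at offsets 0–2.
U+1B50 → 3-byte form E1 AD 90 at offsets 3–5.
U+1F441 → 4-byte form F0 9F 91 81 at offsets 6–9.
U+B2AC3 → 4-byte form F2 B2 AB 83 at offsets 10–13.
U+74E8 → 3-byte form E7 93 A8 at offsets 14–16.
Offset 14 falls in char 5's range; it's byte 1 of E7 93 A8 = 0xE7.

0xE7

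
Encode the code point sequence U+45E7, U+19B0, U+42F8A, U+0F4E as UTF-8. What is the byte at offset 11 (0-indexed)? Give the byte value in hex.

0xBD

U+45E7 → 3-byte form E4 97 A7 at offsets 0–2.
U+19B0 → 3-byte form E1 A6 B0 at offsets 3–5.
U+42F8A → 4-byte form F1 82 BE 8A at offsets 6–9.
U+0F4E → 3-byte form E0 BD 8E at offsets 10–12.
Offset 11 falls in char 4's range; it's byte 2 of E0 BD 8E = 0xBD.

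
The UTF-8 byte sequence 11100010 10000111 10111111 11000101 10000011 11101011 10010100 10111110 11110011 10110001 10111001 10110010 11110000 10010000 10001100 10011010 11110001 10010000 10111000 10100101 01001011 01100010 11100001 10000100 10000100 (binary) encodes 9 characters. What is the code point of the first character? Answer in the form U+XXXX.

U+21FF

Offset 0: leading byte 0xE2 = 11100010 → 3-byte char #1 = E2 87 BF.
Leading byte 0xE2 = 11100010 matches 1110xxxx → 3-byte sequence.
Byte 1: 0xE2 = 11100010, payload 0010 (4 bits).
Byte 2: 0x87 = 10000111 (10xxxxxx ✓), payload 000111.
Byte 3: 0xBF = 10111111 (10xxxxxx ✓), payload 111111.
Concatenate: 0010000111111111 = 0x21FF (16 bits → U+21FF).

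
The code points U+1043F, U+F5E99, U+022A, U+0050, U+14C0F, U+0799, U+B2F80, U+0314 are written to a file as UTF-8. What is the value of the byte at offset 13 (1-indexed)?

0x94

1-indexed offset 13 is 0-indexed offset 12.
U+1043F → 4-byte form F0 90 90 BF at offsets 0–3.
U+F5E99 → 4-byte form F3 B5 BA 99 at offsets 4–7.
U+022A → 2-byte form C8 AA at offsets 8–9.
U+0050 → 1-byte form 50 at offsets 10–10.
U+14C0F → 4-byte form F0 94 B0 8F at offsets 11–14.
Offset 12 falls in char 5's range; it's byte 2 of F0 94 B0 8F = 0x94.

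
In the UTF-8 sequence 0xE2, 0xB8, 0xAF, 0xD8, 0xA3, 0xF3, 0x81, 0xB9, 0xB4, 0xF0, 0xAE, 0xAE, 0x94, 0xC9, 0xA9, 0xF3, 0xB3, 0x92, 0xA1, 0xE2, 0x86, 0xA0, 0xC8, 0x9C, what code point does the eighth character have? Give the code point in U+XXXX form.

U+021C

Offset 0: leading byte 0xE2 = 11100010 → 3-byte char #1 = E2 B8 AF.
Offset 3: leading byte 0xD8 = 11011000 → 2-byte char #2 = D8 A3.
Offset 5: leading byte 0xF3 = 11110011 → 4-byte char #3 = F3 81 B9 B4.
Offset 9: leading byte 0xF0 = 11110000 → 4-byte char #4 = F0 AE AE 94.
Offset 13: leading byte 0xC9 = 11001001 → 2-byte char #5 = C9 A9.
Offset 15: leading byte 0xF3 = 11110011 → 4-byte char #6 = F3 B3 92 A1.
Offset 19: leading byte 0xE2 = 11100010 → 3-byte char #7 = E2 86 A0.
Offset 22: leading byte 0xC8 = 11001000 → 2-byte char #8 = C8 9C.
Leading byte 0xC8 = 11001000 matches 110xxxxx → 2-byte sequence.
Byte 1: 0xC8 = 11001000, payload 01000 (5 bits).
Byte 2: 0x9C = 10011100 (10xxxxxx ✓), payload 011100.
Concatenate: 01000011100 = 0x21C (11 bits → U+021C).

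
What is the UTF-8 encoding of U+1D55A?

U+1D55A = 0x1D55A = 120154 decimal. In range U+10000–U+10FFFF → 4-byte form: 11110xxx 10xxxxxx 10xxxxxx 10xxxxxx.
Binary (21 bits): 000011101010101011010.
Split 3+6+6+6: 000 | 011101 | 010101 | 011010.
Byte 1: 11110000 = 0xF0.
Byte 2: 10011101 = 0x9D.
Byte 3: 10010101 = 0x95.
Byte 4: 10011010 = 0x9A.

F0 9D 95 9A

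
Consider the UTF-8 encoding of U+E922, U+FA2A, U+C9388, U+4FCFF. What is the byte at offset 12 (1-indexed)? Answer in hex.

1-indexed offset 12 is 0-indexed offset 11.
U+E922 → 3-byte form EE A4 A2 at offsets 0–2.
U+FA2A → 3-byte form EF A8 AA at offsets 3–5.
U+C9388 → 4-byte form F3 89 8E 88 at offsets 6–9.
U+4FCFF → 4-byte form F1 8F B3 BF at offsets 10–13.
Offset 11 falls in char 4's range; it's byte 2 of F1 8F B3 BF = 0x8F.

0x8F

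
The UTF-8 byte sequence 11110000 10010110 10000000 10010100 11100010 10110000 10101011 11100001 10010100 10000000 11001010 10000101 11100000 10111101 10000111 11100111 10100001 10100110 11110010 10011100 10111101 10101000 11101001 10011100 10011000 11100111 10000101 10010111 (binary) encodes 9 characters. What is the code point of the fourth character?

Offset 0: leading byte 0xF0 = 11110000 → 4-byte char #1 = F0 96 80 94.
Offset 4: leading byte 0xE2 = 11100010 → 3-byte char #2 = E2 B0 AB.
Offset 7: leading byte 0xE1 = 11100001 → 3-byte char #3 = E1 94 80.
Offset 10: leading byte 0xCA = 11001010 → 2-byte char #4 = CA 85.
Leading byte 0xCA = 11001010 matches 110xxxxx → 2-byte sequence.
Byte 1: 0xCA = 11001010, payload 01010 (5 bits).
Byte 2: 0x85 = 10000101 (10xxxxxx ✓), payload 000101.
Concatenate: 01010000101 = 0x285 (11 bits → U+0285).

U+0285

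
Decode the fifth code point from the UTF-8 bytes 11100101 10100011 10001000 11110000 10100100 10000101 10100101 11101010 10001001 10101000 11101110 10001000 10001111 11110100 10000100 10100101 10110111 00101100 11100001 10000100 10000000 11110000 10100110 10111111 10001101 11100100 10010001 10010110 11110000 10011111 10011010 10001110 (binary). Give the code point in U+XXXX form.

U+104977

Offset 0: leading byte 0xE5 = 11100101 → 3-byte char #1 = E5 A3 88.
Offset 3: leading byte 0xF0 = 11110000 → 4-byte char #2 = F0 A4 85 A5.
Offset 7: leading byte 0xEA = 11101010 → 3-byte char #3 = EA 89 A8.
Offset 10: leading byte 0xEE = 11101110 → 3-byte char #4 = EE 88 8F.
Offset 13: leading byte 0xF4 = 11110100 → 4-byte char #5 = F4 84 A5 B7.
Leading byte 0xF4 = 11110100 matches 11110xxx → 4-byte sequence.
Byte 1: 0xF4 = 11110100, payload 100 (3 bits).
Byte 2: 0x84 = 10000100 (10xxxxxx ✓), payload 000100.
Byte 3: 0xA5 = 10100101 (10xxxxxx ✓), payload 100101.
Byte 4: 0xB7 = 10110111 (10xxxxxx ✓), payload 110111.
Concatenate: 100000100100101110111 = 0x104977 (21 bits → U+104977).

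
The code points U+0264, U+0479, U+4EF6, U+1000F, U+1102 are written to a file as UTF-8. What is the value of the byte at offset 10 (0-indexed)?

U+0264 → 2-byte form C9 A4 at offsets 0–1.
U+0479 → 2-byte form D1 B9 at offsets 2–3.
U+4EF6 → 3-byte form E4 BB B6 at offsets 4–6.
U+1000F → 4-byte form F0 90 80 8F at offsets 7–10.
Offset 10 falls in char 4's range; it's byte 4 of F0 90 80 8F = 0x8F.

0x8F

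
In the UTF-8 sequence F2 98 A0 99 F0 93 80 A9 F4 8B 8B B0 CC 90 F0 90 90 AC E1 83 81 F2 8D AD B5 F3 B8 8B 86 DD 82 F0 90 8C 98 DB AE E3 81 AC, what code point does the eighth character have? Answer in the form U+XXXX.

Offset 0: leading byte 0xF2 = 11110010 → 4-byte char #1 = F2 98 A0 99.
Offset 4: leading byte 0xF0 = 11110000 → 4-byte char #2 = F0 93 80 A9.
Offset 8: leading byte 0xF4 = 11110100 → 4-byte char #3 = F4 8B 8B B0.
Offset 12: leading byte 0xCC = 11001100 → 2-byte char #4 = CC 90.
Offset 14: leading byte 0xF0 = 11110000 → 4-byte char #5 = F0 90 90 AC.
Offset 18: leading byte 0xE1 = 11100001 → 3-byte char #6 = E1 83 81.
Offset 21: leading byte 0xF2 = 11110010 → 4-byte char #7 = F2 8D AD B5.
Offset 25: leading byte 0xF3 = 11110011 → 4-byte char #8 = F3 B8 8B 86.
Leading byte 0xF3 = 11110011 matches 11110xxx → 4-byte sequence.
Byte 1: 0xF3 = 11110011, payload 011 (3 bits).
Byte 2: 0xB8 = 10111000 (10xxxxxx ✓), payload 111000.
Byte 3: 0x8B = 10001011 (10xxxxxx ✓), payload 001011.
Byte 4: 0x86 = 10000110 (10xxxxxx ✓), payload 000110.
Concatenate: 011111000001011000110 = 0xF82C6 (21 bits → U+F82C6).

U+F82C6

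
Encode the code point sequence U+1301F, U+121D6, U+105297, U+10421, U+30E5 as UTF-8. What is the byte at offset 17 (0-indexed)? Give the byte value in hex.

U+1301F → 4-byte form F0 93 80 9F at offsets 0–3.
U+121D6 → 4-byte form F0 92 87 96 at offsets 4–7.
U+105297 → 4-byte form F4 85 8A 97 at offsets 8–11.
U+10421 → 4-byte form F0 90 90 A1 at offsets 12–15.
U+30E5 → 3-byte form E3 83 A5 at offsets 16–18.
Offset 17 falls in char 5's range; it's byte 2 of E3 83 A5 = 0x83.

0x83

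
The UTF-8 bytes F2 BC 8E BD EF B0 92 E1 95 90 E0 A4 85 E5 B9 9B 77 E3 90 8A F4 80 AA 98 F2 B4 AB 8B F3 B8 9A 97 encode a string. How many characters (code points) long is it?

Byte at offset 0: 0xF2 = 11110010 → 4-byte char (#1). Advance 4.
Byte at offset 4: 0xEF = 11101111 → 3-byte char (#2). Advance 3.
Byte at offset 7: 0xE1 = 11100001 → 3-byte char (#3). Advance 3.
Byte at offset 10: 0xE0 = 11100000 → 3-byte char (#4). Advance 3.
Byte at offset 13: 0xE5 = 11100101 → 3-byte char (#5). Advance 3.
Byte at offset 16: 0x77 = 01110111 → 1-byte char (#6). Advance 1.
Byte at offset 17: 0xE3 = 11100011 → 3-byte char (#7). Advance 3.
Byte at offset 20: 0xF4 = 11110100 → 4-byte char (#8). Advance 4.
Byte at offset 24: 0xF2 = 11110010 → 4-byte char (#9). Advance 4.
Byte at offset 28: 0xF3 = 11110011 → 4-byte char (#10). Advance 4.
Reached end at offset 32 after 10 code points.

10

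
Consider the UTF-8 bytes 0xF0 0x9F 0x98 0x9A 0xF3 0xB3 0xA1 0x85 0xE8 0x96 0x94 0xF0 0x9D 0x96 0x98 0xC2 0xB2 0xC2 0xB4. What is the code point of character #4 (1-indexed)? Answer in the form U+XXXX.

Offset 0: leading byte 0xF0 = 11110000 → 4-byte char #1 = F0 9F 98 9A.
Offset 4: leading byte 0xF3 = 11110011 → 4-byte char #2 = F3 B3 A1 85.
Offset 8: leading byte 0xE8 = 11101000 → 3-byte char #3 = E8 96 94.
Offset 11: leading byte 0xF0 = 11110000 → 4-byte char #4 = F0 9D 96 98.
Leading byte 0xF0 = 11110000 matches 11110xxx → 4-byte sequence.
Byte 1: 0xF0 = 11110000, payload 000 (3 bits).
Byte 2: 0x9D = 10011101 (10xxxxxx ✓), payload 011101.
Byte 3: 0x96 = 10010110 (10xxxxxx ✓), payload 010110.
Byte 4: 0x98 = 10011000 (10xxxxxx ✓), payload 011000.
Concatenate: 000011101010110011000 = 0x1D598 (21 bits → U+1D598).

U+1D598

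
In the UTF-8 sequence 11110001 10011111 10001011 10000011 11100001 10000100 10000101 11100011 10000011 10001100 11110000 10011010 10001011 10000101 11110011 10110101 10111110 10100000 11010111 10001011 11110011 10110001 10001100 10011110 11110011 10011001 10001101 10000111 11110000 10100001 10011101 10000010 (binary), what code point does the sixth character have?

U+05CB

Offset 0: leading byte 0xF1 = 11110001 → 4-byte char #1 = F1 9F 8B 83.
Offset 4: leading byte 0xE1 = 11100001 → 3-byte char #2 = E1 84 85.
Offset 7: leading byte 0xE3 = 11100011 → 3-byte char #3 = E3 83 8C.
Offset 10: leading byte 0xF0 = 11110000 → 4-byte char #4 = F0 9A 8B 85.
Offset 14: leading byte 0xF3 = 11110011 → 4-byte char #5 = F3 B5 BE A0.
Offset 18: leading byte 0xD7 = 11010111 → 2-byte char #6 = D7 8B.
Leading byte 0xD7 = 11010111 matches 110xxxxx → 2-byte sequence.
Byte 1: 0xD7 = 11010111, payload 10111 (5 bits).
Byte 2: 0x8B = 10001011 (10xxxxxx ✓), payload 001011.
Concatenate: 10111001011 = 0x5CB (11 bits → U+05CB).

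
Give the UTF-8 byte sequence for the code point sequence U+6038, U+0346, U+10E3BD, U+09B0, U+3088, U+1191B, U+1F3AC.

E6 80 B8 CD 86 F4 8E 8E BD E0 A6 B0 E3 82 88 F0 91 A4 9B F0 9F 8E AC

U+6038: 3-byte form → E6 80 B8.
U+0346: 2-byte form → CD 86.
U+10E3BD: 4-byte form → F4 8E 8E BD.
U+09B0: 3-byte form → E0 A6 B0.
U+3088: 3-byte form → E3 82 88.
U+1191B: 4-byte form → F0 91 A4 9B.
U+1F3AC: 4-byte form → F0 9F 8E AC.
Concatenated (23 bytes): E6 80 B8 CD 86 F4 8E 8E BD E0 A6 B0 E3 82 88 F0 91 A4 9B F0 9F 8E AC.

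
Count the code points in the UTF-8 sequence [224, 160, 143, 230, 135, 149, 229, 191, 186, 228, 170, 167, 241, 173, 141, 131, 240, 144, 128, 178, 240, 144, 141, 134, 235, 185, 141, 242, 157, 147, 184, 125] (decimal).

Byte at offset 0: 0xE0 = 11100000 → 3-byte char (#1). Advance 3.
Byte at offset 3: 0xE6 = 11100110 → 3-byte char (#2). Advance 3.
Byte at offset 6: 0xE5 = 11100101 → 3-byte char (#3). Advance 3.
Byte at offset 9: 0xE4 = 11100100 → 3-byte char (#4). Advance 3.
Byte at offset 12: 0xF1 = 11110001 → 4-byte char (#5). Advance 4.
Byte at offset 16: 0xF0 = 11110000 → 4-byte char (#6). Advance 4.
Byte at offset 20: 0xF0 = 11110000 → 4-byte char (#7). Advance 4.
Byte at offset 24: 0xEB = 11101011 → 3-byte char (#8). Advance 3.
Byte at offset 27: 0xF2 = 11110010 → 4-byte char (#9). Advance 4.
Byte at offset 31: 0x7D = 01111101 → 1-byte char (#10). Advance 1.
Reached end at offset 32 after 10 code points.

10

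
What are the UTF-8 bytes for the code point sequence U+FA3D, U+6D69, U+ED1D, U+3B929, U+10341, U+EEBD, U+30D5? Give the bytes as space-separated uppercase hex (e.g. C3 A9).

EF A8 BD E6 B5 A9 EE B4 9D F0 BB A4 A9 F0 90 8D 81 EE BA BD E3 83 95

U+FA3D: 3-byte form → EF A8 BD.
U+6D69: 3-byte form → E6 B5 A9.
U+ED1D: 3-byte form → EE B4 9D.
U+3B929: 4-byte form → F0 BB A4 A9.
U+10341: 4-byte form → F0 90 8D 81.
U+EEBD: 3-byte form → EE BA BD.
U+30D5: 3-byte form → E3 83 95.
Concatenated (23 bytes): EF A8 BD E6 B5 A9 EE B4 9D F0 BB A4 A9 F0 90 8D 81 EE BA BD E3 83 95.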